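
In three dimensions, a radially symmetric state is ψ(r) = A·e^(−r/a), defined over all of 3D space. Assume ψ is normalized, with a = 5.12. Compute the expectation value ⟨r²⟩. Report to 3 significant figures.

By definition ⟨r²⟩ = ∫ r^2 |ψ(r)|² 4πr² dr.
Since the A² factors cancel between numerator and denominator, ⟨r²⟩ = 3·a^2.
With a = 5.12, ⟨r^2⟩ = 78.64.

⟨r^2⟩ ≈ 78.6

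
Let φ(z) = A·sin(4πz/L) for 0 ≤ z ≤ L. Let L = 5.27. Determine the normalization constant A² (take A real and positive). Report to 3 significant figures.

We need A² ∫|f|² dz = 1, taking the integral from 0 to L.
With ∫₀^L sin²(nπz/L) dz = L/2, the integral (without the A² prefactor) comes out to L/2.
So A² = (L/2)^(−1).
Substituting L = 5.27 gives A² = 0.3795, so A = 0.6160.

A^2 ≈ 0.380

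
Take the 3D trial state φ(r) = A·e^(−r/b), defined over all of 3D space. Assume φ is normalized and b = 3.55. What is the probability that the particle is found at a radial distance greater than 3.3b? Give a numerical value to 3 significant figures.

P ≈ 0.0400

P = ∫ |φ|² 4πr² dr over r > 3.3b.
Normalization gives A² = 1/(π·b^3).
In terms of u = r/b (A², 4π and the length scale all cancel between numerator and denominator), P = [∫_{3.3}^{∞} u^2·e^(-2·u) du] / [∫_{0}^{∞} u^2·e^(-2·u) du].
With ∫ u^2·e^(-2·u) du = -(2·u^2 + 2·u + 1)·e^(-2·u)/4 + C, the region integral is 1469·e^(-33/5)/200 and the full one is 1/4.
The region integral divided by the full integral gives P = 0.03997.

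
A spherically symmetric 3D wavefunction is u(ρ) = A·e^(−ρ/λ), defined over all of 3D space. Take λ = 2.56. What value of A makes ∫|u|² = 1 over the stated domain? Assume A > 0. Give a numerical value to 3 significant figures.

A ≈ 0.138

We need A² ∫|f|² 4πρ² dρ = 1, taking the integral from 0 to ∞.
The angular integral contributes 4π, leaving ∫₀^∞ ρ²|u|² dρ.
∫|u|² 4πρ² dρ = A²·(π·λ^3).
Setting this equal to 1 gives A² = 1/(π·λ^3).
Plugging in λ = 2.56 yields A = 0.1377.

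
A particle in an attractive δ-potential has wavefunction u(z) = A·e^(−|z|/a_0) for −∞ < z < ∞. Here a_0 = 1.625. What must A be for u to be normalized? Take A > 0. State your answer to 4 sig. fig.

We need A² ∫|f|² dz = 1, taking the integral from −∞ to ∞.
With u = A·e^(−|z|/a_0), the integral evaluates to A²·[a_0].
Setting this equal to 1 gives A² = 1/(a_0).
With a_0 = 1.625: A² = 0.61538 and A = 0.78446.

A ≈ 0.7845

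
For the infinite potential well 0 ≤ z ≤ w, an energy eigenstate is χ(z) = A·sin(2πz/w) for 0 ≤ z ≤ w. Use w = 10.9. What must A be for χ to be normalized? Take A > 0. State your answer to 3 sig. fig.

A ≈ 0.428

Require ∫ |χ|² dz = 1 over the whole domain.
With χ = A·sin(2πz/w), the integral evaluates to A²·[w/2].
With w = 10.9: A² = 0.1835 and A = 0.4284.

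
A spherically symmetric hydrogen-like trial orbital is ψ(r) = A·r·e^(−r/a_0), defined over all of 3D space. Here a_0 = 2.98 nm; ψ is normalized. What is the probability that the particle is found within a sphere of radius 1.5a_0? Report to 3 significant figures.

P = ∫ |ψ|² 4πr² dr over r ≤ 1.5a_0.
A² is fixed by ∫₀^∞ 4πr²|ψ|² dr = 1, i.e. A² = (3·π·a_0^5)^(−1).
Substituting u = r/a_0, A², 4π and the length scale all cancel in the ratio: P = ∫_{0}^{1.5} u^4·e^(-2·u) du / ∫_{0}^{∞} u^4·e^(-2·u) du.
With ∫ u^4·e^(-2·u) du = -(u^4/2 + u^3 + 3·u^2/2 + 3·u/2 + 3/4)·e^(-2·u) + C, the region integral is 3/4 - 393·e^(-3)/32 and the full one is 3/4.
This evaluates to P = 0.1847.

P ≈ 0.185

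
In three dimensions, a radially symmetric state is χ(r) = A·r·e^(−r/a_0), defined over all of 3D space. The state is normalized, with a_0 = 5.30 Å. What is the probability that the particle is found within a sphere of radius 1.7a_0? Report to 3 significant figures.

P ≈ 0.256

Integrate the radial probability density 4πr²|χ|² over r ≤ 1.7a_0.
The full normalization integral is A²·[3·π·a_0^5] = 1, fixing A².
In terms of u = r/a_0 (A², 4π and the length scale all cancel between numerator and denominator), P = [∫_{0}^{1.7} u^4·e^(-2·u) du] / [∫_{0}^{∞} u^4·e^(-2·u) du].
With ∫ u^4·e^(-2·u) du = -(u^4/2 + u^3 + 3·u^2/2 + 3·u/2 + 3/4)·e^(-2·u) + C, the region integral is ≈ 0.19186 and the full one is 3/4.
This evaluates to P = 0.2558.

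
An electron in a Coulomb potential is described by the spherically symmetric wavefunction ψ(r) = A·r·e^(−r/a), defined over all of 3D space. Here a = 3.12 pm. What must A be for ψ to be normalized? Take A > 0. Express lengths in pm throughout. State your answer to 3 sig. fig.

Normalization requires ∫|ψ|² 4πr² dr = 1, integrated from 0 to ∞.
(Spherical symmetry: dV = 4πr² dr.)
With ∫₀^∞ r^4 e^(−αr) dr = 4!/α^5, carrying out the integral gives A² · 3·π·a^5.
Setting this equal to 1 gives A² = 1/(3·π·a^5).
Plugging in a = 3.12 yields A = 0.01894.

A ≈ 0.0189 pm^(-5/2)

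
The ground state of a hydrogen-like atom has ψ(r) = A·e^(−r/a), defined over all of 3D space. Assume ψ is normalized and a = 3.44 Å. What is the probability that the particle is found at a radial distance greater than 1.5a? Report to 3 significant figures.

P ≈ 0.423

Integrate the radial probability density 4πr²|ψ|² over r > 1.5a.
A² is fixed by ∫₀^∞ 4πr²|ψ|² dr = 1, i.e. A² = (π·a^3)^(−1).
Let u = r/a; then A², 4π and the length scale all cancel, so P = ∫_{1.5}^{∞} u^2·e^(-2·u) du ÷ ∫_{0}^{∞} u^2·e^(-2·u) du.
An antiderivative of u^2·e^(-2·u) is -(2·u^2 + 2·u + 1)·e^(-2·u)/4; evaluating from 1.5 to ∞ gives 17·e^(-3)/8, while the full integral is 1/4.
Taking the ratio yields P = 0.4232.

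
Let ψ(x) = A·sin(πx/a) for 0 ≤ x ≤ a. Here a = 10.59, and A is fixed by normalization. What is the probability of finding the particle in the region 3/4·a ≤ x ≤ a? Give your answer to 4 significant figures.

P = ∫_{3/4·a}^{a} |ψ(x)|² dx.
With A² fixed by ∫|ψ|² = 1, i.e. A² = (a/2)^(−1), substitute and integrate.
In terms of u = x/a (A² and the length scale cancel between numerator and denominator), P = [∫_{3/4}^{1} sin(π·u)^2 du] / [∫_{0}^{1} sin(π·u)^2 du].
An antiderivative of sin(π·u)^2 is u/2 - sin(2·π·u)/(4·π); evaluating from 3/4 to 1 gives 1/8 - 1/(4·π), while the full integral is 1/2.
This works out to P = (-2 + π)/(4·π).

P ≈ 0.09085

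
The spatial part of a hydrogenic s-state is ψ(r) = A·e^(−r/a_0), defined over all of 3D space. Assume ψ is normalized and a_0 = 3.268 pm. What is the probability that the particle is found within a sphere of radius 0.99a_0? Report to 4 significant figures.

P ≈ 0.3179

P = ∫ |ψ|² 4πr² dr over r ≤ 0.99a_0.
The full normalization integral is A²·[π·a_0^3] = 1, fixing A².
Substituting u = r/a_0, A², 4π and the length scale all cancel in the ratio: P = ∫_{0}^{0.99} u^2·e^(-2·u) du / ∫_{0}^{∞} u^2·e^(-2·u) du.
With ∫ u^2·e^(-2·u) du = -(2·u^2 + 2·u + 1)·e^(-2·u)/4 + C, the region integral is ≈ 0.0794776 and the full one is 1/4.
Taking the ratio yields P = 0.31791.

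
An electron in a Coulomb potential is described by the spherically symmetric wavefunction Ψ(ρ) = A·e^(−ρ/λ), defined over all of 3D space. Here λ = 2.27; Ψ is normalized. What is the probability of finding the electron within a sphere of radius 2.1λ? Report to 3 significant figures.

Integrate the radial probability density 4πρ²|Ψ|² over ρ ≤ 2.1λ.
A² is fixed by ∫₀^∞ 4πρ²|Ψ|² dρ = 1, i.e. A² = (π·λ^3)^(−1).
Let u = ρ/λ; then A², 4π and the length scale all cancel, so P = ∫_{0}^{2.1} u^2·e^(-2·u) du ÷ ∫_{0}^{∞} u^2·e^(-2·u) du.
An antiderivative of u^2·e^(-2·u) is -(2·u^2 + 2·u + 1)·e^(-2·u)/4; evaluating from 0 to 2.1 gives 1/4 - 701·e^(-21/5)/200, while the full integral is 1/4.
This evaluates to P = 0.7898.

P ≈ 0.790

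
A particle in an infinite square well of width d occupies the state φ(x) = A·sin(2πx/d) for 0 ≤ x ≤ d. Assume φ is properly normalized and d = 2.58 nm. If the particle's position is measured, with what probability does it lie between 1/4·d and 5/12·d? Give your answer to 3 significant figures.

The probability is P = ∫ |φ|² dx over [1/4·d, 5/12·d].
The normalization integral ∫|φ|²dx over the whole domain equals d/2·A², and A² cancels in the ratio.
Substituting u = x/d, A² and the length scale cancel in the ratio: P = ∫_{1/4}^{5/12} sin(2·π·u)^2 du / ∫_{0}^{1} sin(2·π·u)^2 du.
With ∫ sin(2·π·u)^2 du = u/2 - sin(4·π·u)/(8·π) + C, the region integral is √(3)/(16·π) + 1/12 and the full one is 1/2.
The result is P = (√(3)/8 + π/6)/π.

P ≈ 0.236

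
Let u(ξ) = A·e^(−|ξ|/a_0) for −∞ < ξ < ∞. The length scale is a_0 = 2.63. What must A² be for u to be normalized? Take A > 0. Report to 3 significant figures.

The normalization condition is ∫|u|² dξ = 1 from −∞ to ∞.
With u = A·e^(−|ξ|/a_0), the integral evaluates to A²·[a_0].
Hence A² = 1/[a_0].
Substituting a_0 = 2.63 gives A² = 0.3802, so A = 0.6166.

A^2 ≈ 0.380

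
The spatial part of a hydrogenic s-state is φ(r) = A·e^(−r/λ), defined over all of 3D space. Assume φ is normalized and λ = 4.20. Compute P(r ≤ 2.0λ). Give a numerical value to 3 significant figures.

Integrate the radial probability density 4πr²|φ|² over r ≤ 2.0λ.
A² is fixed by ∫₀^∞ 4πr²|φ|² dr = 1, i.e. A² = (π·λ^3)^(−1).
In terms of u = r/λ (A², 4π and the length scale all cancel between numerator and denominator), P = [∫_{0}^{2.0} u^2·e^(-2·u) du] / [∫_{0}^{∞} u^2·e^(-2·u) du].
Using ∫ u^2·e^(-2·u) du = -(2·u^2 + 2·u + 1)·e^(-2·u)/4, the numerator is 1/4 - 13·e^(-4)/4 and the denominator is 1/4.
The region integral divided by the full integral gives P = 0.7619.

P ≈ 0.762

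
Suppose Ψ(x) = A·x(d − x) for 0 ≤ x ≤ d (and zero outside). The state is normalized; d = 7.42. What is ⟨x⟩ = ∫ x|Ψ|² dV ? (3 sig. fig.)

By definition ⟨x⟩ = ∫ x |Ψ(x)|² dx.
Expanding the polynomial and integrating term by term, since the A² factors cancel between numerator and denominator, ⟨x⟩ = d/2.
With d = 7.42, ⟨x⟩ = 3.710.

⟨x⟩ ≈ 3.71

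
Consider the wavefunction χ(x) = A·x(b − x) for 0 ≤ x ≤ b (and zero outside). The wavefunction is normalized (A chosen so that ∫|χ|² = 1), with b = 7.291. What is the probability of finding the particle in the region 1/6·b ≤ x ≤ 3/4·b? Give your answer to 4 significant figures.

|χ|² is the probability density, so P = ∫_{1/6·b}^{3/4·b} |χ|² dx.
Since A² = 1/(b^5/30), this is the region integral divided by the full normalization integral.
Let u = x/b; then A² and the length scale cancel, so P = ∫_{1/6}^{3/4} u^2·(1 - u)^2 du ÷ ∫_{0}^{1} u^2·(1 - u)^2 du.
With ∫ u^2·(1 - u)^2 du = u^3·(6·u^2 - 15·u + 10)/30 + C, the region integral is ≈ 0.0286997 and the full one is 1/30.
Evaluating gives P = 0.86099.

P ≈ 0.8610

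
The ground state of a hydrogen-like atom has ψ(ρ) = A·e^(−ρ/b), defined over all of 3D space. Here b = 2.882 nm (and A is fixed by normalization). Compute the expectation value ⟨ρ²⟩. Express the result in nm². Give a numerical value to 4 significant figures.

⟨ρ^2⟩ ≈ 24.92 nm^2

⟨ρ²⟩ = ∫ ρ^2 |ψ|² 4πρ² dρ over the full domain.
With ∫₀^∞ ρ^4 e^(−αρ) dρ = 4!/α^5, evaluating both integrals, ⟨ρ²⟩ = 3·b^2.
Putting b = 2.882 gives 24.918.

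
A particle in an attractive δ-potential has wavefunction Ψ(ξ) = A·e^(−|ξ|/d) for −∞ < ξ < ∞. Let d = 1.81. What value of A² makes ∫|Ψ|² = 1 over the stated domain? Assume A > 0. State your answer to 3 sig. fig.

A^2 ≈ 0.552

We need A² ∫|f|² dξ = 1, taking the integral from −∞ to ∞.
Using ∫₀^∞ ξⁿ e^(−αξ) dξ = n!/αⁿ⁺¹, ∫|Ψ|² dξ = A²·(d).
Setting this equal to 1 gives A² = 1/(d).
With d = 1.81: A² = 0.5525 and A = 0.7433.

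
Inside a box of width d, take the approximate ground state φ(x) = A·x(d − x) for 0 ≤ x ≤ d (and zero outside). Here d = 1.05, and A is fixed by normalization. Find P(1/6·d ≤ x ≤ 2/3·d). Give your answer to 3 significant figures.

P = ∫_{1/6·d}^{2/3·d} |φ(x)|² dx.
Since A² = 1/(d^5/30), this is the region integral divided by the full normalization integral.
Substituting u = x/d, A² and the length scale cancel in the ratio: P = ∫_{1/6}^{2/3} u^2·(1 - u)^2 du / ∫_{0}^{1} u^2·(1 - u)^2 du.
Using ∫ u^2·(1 - u)^2 du = u^3·(6·u^2 - 15·u + 10)/30, the numerator is 163/6480 and the denominator is 1/30.
This works out to P = 163/216.

P ≈ 0.755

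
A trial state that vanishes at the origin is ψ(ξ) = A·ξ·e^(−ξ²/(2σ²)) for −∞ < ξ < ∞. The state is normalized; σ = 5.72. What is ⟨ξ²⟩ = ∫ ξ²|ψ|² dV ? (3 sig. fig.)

⟨ξ^2⟩ ≈ 49.1

The expectation value is the |ψ|²-weighted average of ξ^2: ∫ ξ^2|ψ|² dξ.
Differentiating ∫e^(−αξ²) dξ = √(π/α) under α to get the higher moments, evaluating both integrals, ⟨ξ²⟩ = 3·σ^2/2.
With σ = 5.72, ⟨ξ^2⟩ = 49.08.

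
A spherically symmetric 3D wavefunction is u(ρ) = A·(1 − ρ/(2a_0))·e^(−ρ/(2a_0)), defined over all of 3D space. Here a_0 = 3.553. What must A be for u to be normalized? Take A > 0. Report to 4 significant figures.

A ≈ 0.02978

Require ∫ |u|² 4πρ² dρ = 1 over the whole domain.
The angular integral contributes 4π, leaving ∫₀^∞ ρ²|u|² dρ.
With ∫₀^∞ ρ^4 e^(−αρ) dρ = 4!/α^5, the integral (without the A² prefactor) comes out to 8·π·a_0^3.
So A² = (8·π·a_0^3)^(−1).
Substituting a_0 = 3.553 gives A² = 0.00088710, so A = 0.029784.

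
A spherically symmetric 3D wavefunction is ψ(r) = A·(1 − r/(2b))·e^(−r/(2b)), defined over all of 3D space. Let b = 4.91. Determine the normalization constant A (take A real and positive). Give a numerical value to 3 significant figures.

A ≈ 0.0183

Normalization requires ∫|ψ|² 4πr² dr = 1, integrated from 0 to ∞.
(Spherical symmetry: dV = 4πr² dr.)
∫|ψ|² 4πr² dr = A²·(8·π·b^3).
Hence A² = 1/[8·π·b^3].
Substituting b = 4.91 gives A² = 0.0003361, so A = 0.01833.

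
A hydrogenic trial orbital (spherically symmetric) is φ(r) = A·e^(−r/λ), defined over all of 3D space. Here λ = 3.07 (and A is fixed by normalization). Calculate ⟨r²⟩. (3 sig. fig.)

⟨r²⟩ = ∫ r^2 |φ|² 4πr² dr over the full domain.
Using ∫₀^∞ rⁿ e^(−αr) dr = n!/αⁿ⁺¹, evaluating both integrals, ⟨r²⟩ = 3·λ^2.
Putting λ = 3.07 gives 28.27.

⟨r^2⟩ ≈ 28.3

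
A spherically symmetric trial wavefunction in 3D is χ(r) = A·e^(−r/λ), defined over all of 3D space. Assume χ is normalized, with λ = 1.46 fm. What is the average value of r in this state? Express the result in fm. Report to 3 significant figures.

The expectation value is the |χ|²-weighted average of r: ∫ r|χ|² 4πr² dr.
Recall ∫₀^∞ r^m e^(−r/β) dr = m!·β^(m+1), evaluating both integrals, ⟨r⟩ = 3·λ/2.
With λ = 1.46, ⟨r⟩ = 2.190.

⟨r⟩ ≈ 2.19 fm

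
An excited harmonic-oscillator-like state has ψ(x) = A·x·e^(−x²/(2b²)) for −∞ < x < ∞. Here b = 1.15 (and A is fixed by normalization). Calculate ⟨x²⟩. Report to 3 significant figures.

⟨x^2⟩ ≈ 1.98

By definition ⟨x²⟩ = ∫ x^2 |ψ(x)|² dx.
Evaluating both integrals, ⟨x²⟩ = 3·b^2/2.
With b = 1.15, ⟨x^2⟩ = 1.984.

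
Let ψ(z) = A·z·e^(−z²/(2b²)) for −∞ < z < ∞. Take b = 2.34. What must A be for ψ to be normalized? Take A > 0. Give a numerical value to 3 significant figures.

We need A² ∫|f|² dz = 1, taking the integral from −∞ to ∞.
With ∫_{−∞}^{∞} z^(2m) e^(−αz²) dz = (2m−1)!!·√π / (2^m α^(m+1/2)), ∫|ψ|² dz = A²·(√(π)·b^3/2).
Substituting b = 2.34 gives A² = 0.08807, so A = 0.2968.

A ≈ 0.297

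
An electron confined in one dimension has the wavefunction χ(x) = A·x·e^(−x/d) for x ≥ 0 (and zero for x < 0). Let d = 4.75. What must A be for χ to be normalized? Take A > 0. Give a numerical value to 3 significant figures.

A ≈ 0.193

Require ∫ |χ|² dx = 1 over the whole domain.
With ∫₀^∞ x^2 e^(−αx) dx = 2!/α^3, ∫|χ|² dx = A²·(d^3/4).
Plugging in d = 4.75 yields A = 0.1932.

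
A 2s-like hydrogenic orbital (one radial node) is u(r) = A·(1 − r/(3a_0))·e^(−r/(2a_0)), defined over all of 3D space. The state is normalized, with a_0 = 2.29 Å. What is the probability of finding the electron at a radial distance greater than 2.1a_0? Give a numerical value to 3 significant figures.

P ≈ 0.669

P = ∫ |u|² 4πr² dr over r > 2.1a_0.
The full normalization integral is A²·[8·π·a_0^3/3] = 1, fixing A².
Let t = r/a_0; then A², 4π and the length scale all cancel, so P = ∫_{2.1}^{∞} t^2·(1 - t/3)^2·e^(-t) dt ÷ ∫_{0}^{∞} t^2·(1 - t/3)^2·e^(-t) dt.
With ∫ t^2·(1 - t/3)^2·e^(-t) dt = (-t^4 + 2·t^3 - 3·t^2 - 6·t - 6)·e^(-t)/9 + C, the region integral is ≈ 0.44569 and the full one is 2/3.
This evaluates to P = 0.6685.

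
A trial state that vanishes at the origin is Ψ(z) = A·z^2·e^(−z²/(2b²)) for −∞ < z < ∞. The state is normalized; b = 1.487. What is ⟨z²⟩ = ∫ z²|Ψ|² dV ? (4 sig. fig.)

⟨z²⟩ = ∫ z^2 |Ψ|² dz over the full domain.
With ∫_{−∞}^{∞} z^(2m) e^(−αz²) dz = (2m−1)!!·√π / (2^m α^(m+1/2)), the ratio of the moment integral to the normalization integral gives ⟨z²⟩ = 5·b^2/2.
With b = 1.487, ⟨z^2⟩ = 5.5279.

⟨z^2⟩ ≈ 5.528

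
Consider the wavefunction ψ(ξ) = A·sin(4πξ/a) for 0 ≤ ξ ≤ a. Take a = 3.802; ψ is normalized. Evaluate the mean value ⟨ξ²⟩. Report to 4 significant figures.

⟨ξ^2⟩ ≈ 4.773

⟨ξ²⟩ = ∫ ξ^2 |ψ|² dξ over the full domain.
Evaluating both integrals, ⟨ξ²⟩ = -a^2/(32·π^2) + a^2/3.
Putting a = 3.802 gives 4.7726.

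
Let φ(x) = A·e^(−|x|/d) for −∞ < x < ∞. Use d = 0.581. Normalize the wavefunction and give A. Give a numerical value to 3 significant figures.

Require ∫ |φ|² dx = 1 over the whole domain.
With φ = A·e^(−|x|/d), the integral evaluates to A²·[d].
Setting this equal to 1 gives A² = 1/(d).
Substituting d = 0.581 gives A² = 1.721, so A = 1.312.

A ≈ 1.31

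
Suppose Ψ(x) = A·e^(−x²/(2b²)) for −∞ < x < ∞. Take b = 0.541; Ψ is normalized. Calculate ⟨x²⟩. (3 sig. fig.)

By definition ⟨x²⟩ = ∫ x^2 |Ψ(x)|² dx.
Differentiating ∫e^(−αx²) dx = √(π/α) under α to get the higher moments, since the A² factors cancel between numerator and denominator, ⟨x²⟩ = b^2/2.
With b = 0.541, ⟨x^2⟩ = 0.1463.

⟨x^2⟩ ≈ 0.146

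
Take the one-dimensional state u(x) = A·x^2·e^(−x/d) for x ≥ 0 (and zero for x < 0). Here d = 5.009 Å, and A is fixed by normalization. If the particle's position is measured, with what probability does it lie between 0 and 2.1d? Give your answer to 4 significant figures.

The probability is P = ∫ |u|² dx over [0, 2.1d].
The normalization integral ∫|u|²dx over the whole domain equals 3·d^5/4·A², and A² cancels in the ratio.
In terms of t = x/d (A² and the length scale cancel between numerator and denominator), P = [∫_{0}^{2.1} t^4·e^(-2·t) dt] / [∫_{0}^{∞} t^4·e^(-2·t) dt].
Using ∫ t^4·e^(-2·t) dt = -(t^4/2 + t^3 + 3·t^2/2 + 3·t/2 + 3/4)·e^(-2·t), the numerator is ≈ 0.307630 and the denominator is 3/4.
Evaluating gives P = 0.41017.

P ≈ 0.4102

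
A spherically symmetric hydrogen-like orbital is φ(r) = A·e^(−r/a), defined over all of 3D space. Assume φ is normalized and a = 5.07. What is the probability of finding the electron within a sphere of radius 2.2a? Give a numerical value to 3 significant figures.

P ≈ 0.815

With dV = 4πr²dr, the probability is ∫|φ|² dV over r ≤ 2.2a.
Normalization gives A² = 1/(π·a^3).
Let u = r/a; then A², 4π and the length scale all cancel, so P = ∫_{0}^{2.2} u^2·e^(-2·u) du ÷ ∫_{0}^{∞} u^2·e^(-2·u) du.
With ∫ u^2·e^(-2·u) du = -(2·u^2 + 2·u + 1)·e^(-2·u)/4 + C, the region integral is 1/4 - 377·e^(-22/5)/100 and the full one is 1/4.
The region integral divided by the full integral gives P = 0.8149.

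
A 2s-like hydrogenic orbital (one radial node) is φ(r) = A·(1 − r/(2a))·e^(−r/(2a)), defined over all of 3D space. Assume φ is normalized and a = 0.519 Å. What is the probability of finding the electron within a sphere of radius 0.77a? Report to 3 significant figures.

P = ∫ |φ|² 4πr² dr over r ≤ 0.77a.
The full normalization integral is A²·[8·π·a^3] = 1, fixing A².
Let u = r/a; then A², 4π and the length scale all cancel, so P = ∫_{0}^{0.77} u^2·(1 - u/2)^2·e^(-u) du ÷ ∫_{0}^{∞} u^2·(1 - u/2)^2·e^(-u) du.
An antiderivative of u^2·(1 - u/2)^2·e^(-u) is -(u^4/4 + u^2 + 2·u + 2)·e^(-u); evaluating from 0 to 0.77 gives ≈ 0.045722, while the full integral is 2.
Taking the ratio yields P = 0.02286.

P ≈ 0.0229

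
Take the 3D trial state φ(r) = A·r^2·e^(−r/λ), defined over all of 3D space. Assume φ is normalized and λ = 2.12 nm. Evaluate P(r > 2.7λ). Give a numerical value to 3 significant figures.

P = ∫ |φ|² 4πr² dr over r > 2.7λ.
A² is fixed by ∫₀^∞ 4πr²|φ|² dr = 1, i.e. A² = (45·π·λ^7/2)^(−1).
Let u = r/λ; then A², 4π and the length scale all cancel, so P = ∫_{2.7}^{∞} u^6·e^(-2·u) du ÷ ∫_{0}^{∞} u^6·e^(-2·u) du.
Using ∫ u^6·e^(-2·u) du = -(4·u^6 + 12·u^5 + 30·u^4 + 60·u^3 + 90·u^2 + 90·u + 45)·e^(-2·u)/8, the numerator is ≈ 3.9469 and the denominator is 45/8.
This evaluates to P = 0.7017.

P ≈ 0.702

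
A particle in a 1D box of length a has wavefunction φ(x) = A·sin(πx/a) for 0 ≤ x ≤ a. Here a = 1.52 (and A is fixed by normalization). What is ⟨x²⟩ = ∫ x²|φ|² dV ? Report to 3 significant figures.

By definition ⟨x²⟩ = ∫ x^2 |φ(x)|² dx.
The ratio of the moment integral to the normalization integral gives ⟨x²⟩ = -a^2/(2·π^2) + a^2/3.
With a = 1.52, ⟨x^2⟩ = 0.6531.

⟨x^2⟩ ≈ 0.653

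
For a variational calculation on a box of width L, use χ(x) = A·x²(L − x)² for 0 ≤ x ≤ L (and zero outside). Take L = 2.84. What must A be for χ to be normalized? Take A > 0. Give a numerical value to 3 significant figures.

A ≈ 0.229

Require ∫ |χ|² dx = 1 over the whole domain.
Expanding the polynomial and integrating term by term, carrying out the integral gives A² · L^9/630.
Plugging in L = 2.84 yields A = 0.2289.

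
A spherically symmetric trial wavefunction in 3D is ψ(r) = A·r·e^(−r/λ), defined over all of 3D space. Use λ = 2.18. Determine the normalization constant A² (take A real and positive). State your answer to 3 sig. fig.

A^2 ≈ 0.00215

We need A² ∫|f|² 4πr² dr = 1, taking the integral from 0 to ∞.
(Spherical symmetry: dV = 4πr² dr.)
With ∫₀^∞ r^4 e^(−αr) dr = 4!/α^5, carrying out the integral gives A² · 3·π·λ^5.
Hence A² = 1/[3·π·λ^5].
Plugging in λ = 2.18 yields A = 0.04642.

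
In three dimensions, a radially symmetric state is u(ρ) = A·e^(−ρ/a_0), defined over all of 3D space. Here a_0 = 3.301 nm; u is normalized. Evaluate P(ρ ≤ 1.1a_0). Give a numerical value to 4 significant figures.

With dV = 4πρ²dρ, the probability is ∫|u|² dV over ρ ≤ 1.1a_0.
A² is fixed by ∫₀^∞ 4πρ²|u|² dρ = 1, i.e. A² = (π·a_0^3)^(−1).
In terms of t = ρ/a_0 (A², 4π and the length scale all cancel between numerator and denominator), P = [∫_{0}^{1.1} t^2·e^(-2·t) dt] / [∫_{0}^{∞} t^2·e^(-2·t) dt].
Using ∫ t^2·e^(-2·t) dt = -(2·t^2 + 2·t + 1)·e^(-2·t)/4, the numerator is 1/4 - 281·e^(-11/5)/200 and the denominator is 1/4.
Taking the ratio yields P = 0.37729.

P ≈ 0.3773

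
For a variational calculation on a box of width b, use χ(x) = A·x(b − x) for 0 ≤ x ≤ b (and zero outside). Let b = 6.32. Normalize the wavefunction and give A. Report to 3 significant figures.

A ≈ 0.0545

The normalization condition is ∫|χ|² dx = 1 from 0 to b.
Expanding the polynomial and integrating term by term, the integral (without the A² prefactor) comes out to b^5/30.
Setting this equal to 1 gives A² = 1/(b^5/30).
With b = 6.32: A² = 0.002975 and A = 0.05455.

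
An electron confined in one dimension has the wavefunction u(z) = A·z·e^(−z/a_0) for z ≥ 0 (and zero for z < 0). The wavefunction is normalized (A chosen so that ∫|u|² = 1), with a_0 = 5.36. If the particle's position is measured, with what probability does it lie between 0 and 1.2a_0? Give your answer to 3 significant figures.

The probability is P = ∫ |u|² dz over [0, 1.2a_0].
With A² fixed by ∫|u|² = 1, i.e. A² = (a_0^3/4)^(−1), substitute and integrate.
Substituting t = z/a_0, A² and the length scale cancel in the ratio: P = ∫_{0}^{1.2} t^2·e^(-2·t) dt / ∫_{0}^{∞} t^2·e^(-2·t) dt.
With ∫ t^2·e^(-2·t) dt = -(2·t^2 + 2·t + 1)·e^(-2·t)/4 + C, the region integral is 1/4 - 157·e^(-12/5)/100 and the full one is 1/4.
Evaluating gives P = 0.4303.

P ≈ 0.430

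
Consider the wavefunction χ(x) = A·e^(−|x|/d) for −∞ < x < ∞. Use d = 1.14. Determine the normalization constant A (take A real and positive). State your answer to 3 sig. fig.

A ≈ 0.937

We need A² ∫|f|² dx = 1, taking the integral from −∞ to ∞.
With ∫₀^∞ x^0 e^(−αx) dx = 0!/α^1, ∫|χ|² dx = A²·(d).
Setting this equal to 1 gives A² = 1/(d).
Substituting d = 1.14 gives A² = 0.8772, so A = 0.9366.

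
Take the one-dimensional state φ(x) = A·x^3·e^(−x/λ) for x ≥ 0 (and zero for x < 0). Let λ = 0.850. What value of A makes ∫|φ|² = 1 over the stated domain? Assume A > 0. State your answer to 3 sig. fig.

Normalization requires ∫|φ|² dx = 1, integrated from 0 to ∞.
The integral (without the A² prefactor) comes out to 45·λ^7/8.
So A² = (45·λ^7/8)^(−1).
With λ = 0.850: A² = 0.5546 and A = 0.7447.

A ≈ 0.745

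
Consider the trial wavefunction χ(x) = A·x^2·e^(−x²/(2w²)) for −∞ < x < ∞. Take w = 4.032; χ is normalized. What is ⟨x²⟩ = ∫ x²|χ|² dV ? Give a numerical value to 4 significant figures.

The expectation value is the |χ|²-weighted average of x^2: ∫ x^2|χ|² dx.
With ∫_{−∞}^{∞} x^(2m) e^(−αx²) dx = (2m−1)!!·√π / (2^m α^(m+1/2)), evaluating both integrals, ⟨x²⟩ = 5·w^2/2.
With w = 4.032, ⟨x^2⟩ = 40.643.

⟨x^2⟩ ≈ 40.64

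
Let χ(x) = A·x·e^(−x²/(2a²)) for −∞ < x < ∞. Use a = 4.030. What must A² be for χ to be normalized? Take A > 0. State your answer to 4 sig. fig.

Require ∫ |χ|² dx = 1 over the whole domain.
With ∫_{−∞}^{∞} x^(2m) e^(−αx²) dx = (2m−1)!!·√π / (2^m α^(m+1/2)), the integral (without the A² prefactor) comes out to √(π)·a^3/2.
With a = 4.030: A² = 0.017240 and A = 0.13130.

A^2 ≈ 0.01724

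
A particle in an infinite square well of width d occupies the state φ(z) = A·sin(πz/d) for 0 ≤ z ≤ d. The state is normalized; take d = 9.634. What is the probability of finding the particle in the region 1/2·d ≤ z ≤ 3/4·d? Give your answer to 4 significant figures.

P ≈ 0.4092

|φ|² is the probability density, so P = ∫_{1/2·d}^{3/4·d} |φ|² dz.
With A² fixed by ∫|φ|² = 1, i.e. A² = (d/2)^(−1), substitute and integrate.
In terms of u = z/d (A² and the length scale cancel between numerator and denominator), P = [∫_{1/2}^{3/4} sin(π·u)^2 du] / [∫_{0}^{1} sin(π·u)^2 du].
An antiderivative of sin(π·u)^2 is u/2 - sin(2·π·u)/(4·π); evaluating from 1/2 to 3/4 gives 1/(4·π) + 1/8, while the full integral is 1/2.
This works out to P = (2 + π)/(4·π).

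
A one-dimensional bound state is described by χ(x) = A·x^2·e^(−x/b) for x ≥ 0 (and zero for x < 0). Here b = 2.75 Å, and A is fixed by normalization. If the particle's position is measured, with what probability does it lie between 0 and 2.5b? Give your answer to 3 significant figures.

P ≈ 0.560

P = ∫_{0}^{2.5b} |χ(x)|² dx.
Since A² = 1/(3·b^5/4), this is the region integral divided by the full normalization integral.
In terms of u = x/b (A² and the length scale cancel between numerator and denominator), P = [∫_{0}^{2.5} u^4·e^(-2·u) du] / [∫_{0}^{∞} u^4·e^(-2·u) du].
An antiderivative of u^4·e^(-2·u) is -(u^4/2 + u^3 + 3·u^2/2 + 3·u/2 + 3/4)·e^(-2·u); evaluating from 0 to 2.5 gives 3/4 - 1569·e^(-5)/32, while the full integral is 3/4.
Taking the ratio, P = 0.5595.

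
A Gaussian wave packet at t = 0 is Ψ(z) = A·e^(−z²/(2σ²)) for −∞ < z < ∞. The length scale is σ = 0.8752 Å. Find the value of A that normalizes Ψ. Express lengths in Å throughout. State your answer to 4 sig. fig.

A ≈ 0.8029 Å^(-1/2)

The normalization condition is ∫|Ψ|² dz = 1 from −∞ to ∞.
Differentiating ∫e^(−αz²) dz = √(π/α) under α to get the higher moments, carrying out the integral gives A² · √(π)·σ.
Hence A² = 1/[√(π)·σ].
With σ = 0.8752: A² = 0.64464 and A = 0.80290.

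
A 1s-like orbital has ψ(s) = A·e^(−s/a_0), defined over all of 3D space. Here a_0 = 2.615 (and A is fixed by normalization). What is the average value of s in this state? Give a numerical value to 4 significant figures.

By definition ⟨s⟩ = ∫ s |ψ(s)|² 4πs² ds.
Recall ∫₀^∞ s^m e^(−s/β) ds = m!·β^(m+1), the ratio of the moment integral to the normalization integral gives ⟨s⟩ = 3·a_0/2.
With a_0 = 2.615, ⟨s⟩ = 3.9225.

⟨s⟩ ≈ 3.923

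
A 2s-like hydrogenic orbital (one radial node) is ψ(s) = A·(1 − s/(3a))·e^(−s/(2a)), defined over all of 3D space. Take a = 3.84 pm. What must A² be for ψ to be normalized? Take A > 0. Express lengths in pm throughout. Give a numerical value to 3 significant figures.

A^2 ≈ 0.00211 pm^(-3)

Normalization requires ∫|ψ|² 4πs² ds = 1, integrated from 0 to ∞.
In 3D with spherical symmetry the volume element is 4πs² ds.
Recall ∫₀^∞ s^m e^(−s/β) ds = m!·β^(m+1), the integral (without the A² prefactor) comes out to 8·π·a^3/3.
Hence A² = 1/[8·π·a^3/3].
Substituting a = 3.84 gives A² = 0.002108, so A = 0.04591.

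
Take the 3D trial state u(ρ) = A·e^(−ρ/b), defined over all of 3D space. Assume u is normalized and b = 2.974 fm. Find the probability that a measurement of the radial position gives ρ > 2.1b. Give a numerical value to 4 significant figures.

P = ∫ |u|² 4πρ² dρ over ρ > 2.1b.
The full normalization integral is A²·[π·b^3] = 1, fixing A².
In terms of t = ρ/b (A², 4π and the length scale all cancel between numerator and denominator), P = [∫_{2.1}^{∞} t^2·e^(-2·t) dt] / [∫_{0}^{∞} t^2·e^(-2·t) dt].
An antiderivative of t^2·e^(-2·t) is -(2·t^2 + 2·t + 1)·e^(-2·t)/4; evaluating from 2.1 to ∞ gives 701·e^(-21/5)/200, while the full integral is 1/4.
The region integral divided by the full integral gives P = 0.21024.

P ≈ 0.2102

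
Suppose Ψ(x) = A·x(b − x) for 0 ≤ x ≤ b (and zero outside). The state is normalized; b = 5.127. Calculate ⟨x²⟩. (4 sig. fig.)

The expectation value is the |Ψ|²-weighted average of x^2: ∫ x^2|Ψ|² dx.
Expanding the polynomial and integrating term by term, the ratio of the moment integral to the normalization integral gives ⟨x²⟩ = 2·b^2/7.
Putting b = 5.127 gives 7.5103.

⟨x^2⟩ ≈ 7.510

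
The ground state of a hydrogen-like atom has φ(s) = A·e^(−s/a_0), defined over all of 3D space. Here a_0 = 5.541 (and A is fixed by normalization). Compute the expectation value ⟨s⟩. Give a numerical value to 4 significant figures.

The expectation value is the |φ|²-weighted average of s: ∫ s|φ|² 4πs² ds.
With ∫₀^∞ s^3 e^(−αs) ds = 3!/α^4, since the A² factors cancel between numerator and denominator, ⟨s⟩ = 3·a_0/2.
Putting a_0 = 5.541 gives 8.3115.

⟨s⟩ ≈ 8.312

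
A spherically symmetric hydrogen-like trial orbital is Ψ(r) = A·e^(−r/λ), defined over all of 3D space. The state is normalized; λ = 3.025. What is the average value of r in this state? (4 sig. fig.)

⟨r⟩ ≈ 4.538

The expectation value is the |Ψ|²-weighted average of r: ∫ r|Ψ|² 4πr² dr.
Using ∫₀^∞ rⁿ e^(−αr) dr = n!/αⁿ⁺¹, evaluating both integrals, ⟨r⟩ = 3·λ/2.
Putting λ = 3.025 gives 4.5375.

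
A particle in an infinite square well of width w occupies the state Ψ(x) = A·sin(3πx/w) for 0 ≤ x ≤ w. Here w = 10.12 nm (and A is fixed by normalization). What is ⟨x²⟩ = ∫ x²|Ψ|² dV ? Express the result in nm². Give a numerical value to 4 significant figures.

⟨x^2⟩ ≈ 33.56 nm^2

⟨x²⟩ = ∫ x^2 |Ψ|² dx over the full domain.
The ratio of the moment integral to the normalization integral gives ⟨x²⟩ = -w^2/(18·π^2) + w^2/3.
Putting w = 10.12 gives 33.562.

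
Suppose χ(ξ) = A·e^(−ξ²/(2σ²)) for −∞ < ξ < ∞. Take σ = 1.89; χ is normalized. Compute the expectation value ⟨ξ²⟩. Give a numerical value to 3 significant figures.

By definition ⟨ξ²⟩ = ∫ ξ^2 |χ(ξ)|² dξ.
With ∫_{−∞}^{∞} ξ^(2m) e^(−αξ²) dξ = (2m−1)!!·√π / (2^m α^(m+1/2)), since the A² factors cancel between numerator and denominator, ⟨ξ²⟩ = σ^2/2.
With σ = 1.89, ⟨ξ^2⟩ = 1.786.

⟨ξ^2⟩ ≈ 1.79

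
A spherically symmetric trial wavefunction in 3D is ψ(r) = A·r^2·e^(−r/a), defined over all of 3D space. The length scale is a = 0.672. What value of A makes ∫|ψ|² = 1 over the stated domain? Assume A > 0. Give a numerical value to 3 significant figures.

A ≈ 0.478

The normalization condition is ∫|ψ|² 4πr² dr = 1 from 0 to ∞.
(Spherical symmetry: dV = 4πr² dr.)
Carrying out the integral gives A² · 45·π·a^7/2.
Setting this equal to 1 gives A² = 1/(45·π·a^7/2).
Plugging in a = 0.672 yields A = 0.4781.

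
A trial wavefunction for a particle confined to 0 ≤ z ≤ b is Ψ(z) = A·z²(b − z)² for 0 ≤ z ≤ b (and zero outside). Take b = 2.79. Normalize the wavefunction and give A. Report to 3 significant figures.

A ≈ 0.248

Require ∫ |Ψ|² dz = 1 over the whole domain.
Expanding the polynomial and integrating term by term, with Ψ = A·z²(b − z)², the integral evaluates to A²·[b^9/630].
Hence A² = 1/[b^9/630].
Plugging in b = 2.79 yields A = 0.2480.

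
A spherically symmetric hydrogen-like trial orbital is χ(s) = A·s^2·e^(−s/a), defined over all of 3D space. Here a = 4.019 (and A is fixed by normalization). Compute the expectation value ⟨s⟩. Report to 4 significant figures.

⟨s⟩ ≈ 14.07

⟨s⟩ = ∫ s |χ|² 4πs² ds over the full domain.
The ratio of the moment integral to the normalization integral gives ⟨s⟩ = 7·a/2.
Putting a = 4.019 gives 14.067.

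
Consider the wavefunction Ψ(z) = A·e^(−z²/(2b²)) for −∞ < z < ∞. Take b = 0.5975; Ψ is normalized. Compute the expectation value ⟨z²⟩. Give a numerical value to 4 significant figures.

⟨z^2⟩ ≈ 0.1785

⟨z²⟩ = ∫ z^2 |Ψ|² dz over the full domain.
Evaluating both integrals, ⟨z²⟩ = b^2/2.
With b = 0.5975, ⟨z^2⟩ = 0.17850.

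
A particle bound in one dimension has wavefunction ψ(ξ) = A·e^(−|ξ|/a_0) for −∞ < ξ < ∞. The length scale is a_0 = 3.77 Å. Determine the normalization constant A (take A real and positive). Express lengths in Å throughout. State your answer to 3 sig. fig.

We need A² ∫|f|² dξ = 1, taking the integral from −∞ to ∞.
Carrying out the integral gives A² · a_0.
Setting this equal to 1 gives A² = 1/(a_0).
Plugging in a_0 = 3.77 yields A = 0.5150.

A ≈ 0.515 Å^(-1/2)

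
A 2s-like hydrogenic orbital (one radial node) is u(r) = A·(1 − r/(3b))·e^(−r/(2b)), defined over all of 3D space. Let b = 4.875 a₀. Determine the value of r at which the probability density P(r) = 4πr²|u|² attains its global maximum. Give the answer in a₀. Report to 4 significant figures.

r ≈ 4.875 a₀

Differentiate P(r) = 4πr²|u|² with respect to r and set to zero.
Solving yields r = b.
With b = 4.875, the most probable radial distance is 4.8750 a₀.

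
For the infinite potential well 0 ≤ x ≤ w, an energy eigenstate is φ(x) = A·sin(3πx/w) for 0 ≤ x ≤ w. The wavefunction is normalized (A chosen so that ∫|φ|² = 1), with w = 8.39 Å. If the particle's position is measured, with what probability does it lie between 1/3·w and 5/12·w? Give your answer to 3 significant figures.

P ≈ 0.0303

P = ∫_{1/3·w}^{5/12·w} |φ(x)|² dx.
Since A² = 1/(w/2), this is the region integral divided by the full normalization integral.
In terms of u = x/w (A² and the length scale cancel between numerator and denominator), P = [∫_{1/3}^{5/12} sin(3·π·u)^2 du] / [∫_{0}^{1} sin(3·π·u)^2 du].
With ∫ sin(3·π·u)^2 du = u/2 - sin(6·π·u)/(12·π) + C, the region integral is 1/24 - 1/(12·π) and the full one is 1/2.
Evaluating gives P = (-2 + π)/(12·π).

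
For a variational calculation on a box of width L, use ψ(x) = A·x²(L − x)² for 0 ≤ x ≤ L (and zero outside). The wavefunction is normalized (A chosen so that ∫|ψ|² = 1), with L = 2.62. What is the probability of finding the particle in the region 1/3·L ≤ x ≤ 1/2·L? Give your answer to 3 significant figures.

|ψ|² is the probability density, so P = ∫_{1/3·L}^{1/2·L} |ψ|² dx.
With A² fixed by ∫|ψ|² = 1, i.e. A² = (L^9/630)^(−1), substitute and integrate.
In terms of u = x/L (A² and the length scale cancel between numerator and denominator), P = [∫_{1/3}^{1/2} u^4·(1 - u)^4 du] / [∫_{0}^{1} u^4·(1 - u)^4 du].
With ∫ u^4·(1 - u)^4 du = u^5·(70·u^4 - 315·u^3 + 540·u^2 - 420·u + 126)/630 + C, the region integral is ≈ 0.00056374 and the full one is 1/630.
This works out to P = 0.3552.

P ≈ 0.355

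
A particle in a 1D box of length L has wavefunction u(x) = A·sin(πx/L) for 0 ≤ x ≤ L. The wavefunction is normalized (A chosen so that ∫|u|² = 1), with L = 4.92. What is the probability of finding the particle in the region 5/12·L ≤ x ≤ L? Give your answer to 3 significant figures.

|u|² is the probability density, so P = ∫_{5/12·L}^{L} |u|² dx.
With A² fixed by ∫|u|² = 1, i.e. A² = (L/2)^(−1), substitute and integrate.
Let t = x/L; then A² and the length scale cancel, so P = ∫_{5/12}^{1} sin(π·t)^2 dt ÷ ∫_{0}^{1} sin(π·t)^2 dt.
Using ∫ sin(π·t)^2 dt = t/2 - sin(2·π·t)/(4·π), the numerator is 1/(8·π) + 7/24 and the denominator is 1/2.
The result is P = (3 + 7·π)/(12·π).

P ≈ 0.663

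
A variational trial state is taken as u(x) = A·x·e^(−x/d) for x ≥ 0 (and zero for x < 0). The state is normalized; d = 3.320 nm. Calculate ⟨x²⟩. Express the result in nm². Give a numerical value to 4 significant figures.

⟨x^2⟩ ≈ 33.07 nm^2

By definition ⟨x²⟩ = ∫ x^2 |u(x)|² dx.
With ∫₀^∞ x^4 e^(−αx) dx = 4!/α^5, evaluating both integrals, ⟨x²⟩ = 3·d^2.
Putting d = 3.320 gives 33.067.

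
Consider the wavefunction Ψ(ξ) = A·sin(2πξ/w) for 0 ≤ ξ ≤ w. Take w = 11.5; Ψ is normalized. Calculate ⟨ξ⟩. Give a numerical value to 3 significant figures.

By definition ⟨ξ⟩ = ∫ ξ |Ψ(ξ)|² dξ.
The ratio of the moment integral to the normalization integral gives ⟨ξ⟩ = w/2.
Putting w = 11.5 gives 5.750.

⟨ξ⟩ ≈ 5.75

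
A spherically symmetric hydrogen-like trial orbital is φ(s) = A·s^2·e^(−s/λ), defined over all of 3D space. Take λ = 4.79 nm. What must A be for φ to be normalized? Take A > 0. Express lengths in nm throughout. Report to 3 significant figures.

The normalization condition is ∫|φ|² 4πs² ds = 1 from 0 to ∞.
∫|φ|² 4πs² ds = A²·(45·π·λ^7/2).
So A² = (45·π·λ^7/2)^(−1).
With λ = 4.79: A² = 2.445E-7 and A = 0.0004945.

A ≈ 0.000494 nm^(-7/2)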